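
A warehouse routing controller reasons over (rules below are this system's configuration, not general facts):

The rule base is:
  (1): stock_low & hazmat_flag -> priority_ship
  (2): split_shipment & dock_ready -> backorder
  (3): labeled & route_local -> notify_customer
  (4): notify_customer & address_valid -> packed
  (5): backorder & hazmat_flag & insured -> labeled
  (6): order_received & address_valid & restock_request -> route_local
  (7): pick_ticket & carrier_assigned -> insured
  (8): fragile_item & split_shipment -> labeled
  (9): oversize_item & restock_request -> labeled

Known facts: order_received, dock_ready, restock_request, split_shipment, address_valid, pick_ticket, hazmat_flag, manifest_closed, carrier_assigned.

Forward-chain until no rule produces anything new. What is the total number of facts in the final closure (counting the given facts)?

Round 1: (2) [split_shipment & dock_ready -> backorder]; (6) [order_received & address_valid & restock_request -> route_local]; (7) [pick_ticket & carrier_assigned -> insured]. New: backorder, route_local, insured.
Round 2: (5) [backorder & hazmat_flag & insured -> labeled]. New: labeled.
Round 3: (3) [labeled & route_local -> notify_customer]. New: notify_customer.
Round 4: (4) [notify_customer & address_valid -> packed]. New: packed.
Closure: {address_valid, backorder, carrier_assigned, dock_ready, hazmat_flag, insured, labeled, manifest_closed, notify_customer, order_received, packed, pick_ticket, restock_request, route_local, split_shipment} — 15 facts.

15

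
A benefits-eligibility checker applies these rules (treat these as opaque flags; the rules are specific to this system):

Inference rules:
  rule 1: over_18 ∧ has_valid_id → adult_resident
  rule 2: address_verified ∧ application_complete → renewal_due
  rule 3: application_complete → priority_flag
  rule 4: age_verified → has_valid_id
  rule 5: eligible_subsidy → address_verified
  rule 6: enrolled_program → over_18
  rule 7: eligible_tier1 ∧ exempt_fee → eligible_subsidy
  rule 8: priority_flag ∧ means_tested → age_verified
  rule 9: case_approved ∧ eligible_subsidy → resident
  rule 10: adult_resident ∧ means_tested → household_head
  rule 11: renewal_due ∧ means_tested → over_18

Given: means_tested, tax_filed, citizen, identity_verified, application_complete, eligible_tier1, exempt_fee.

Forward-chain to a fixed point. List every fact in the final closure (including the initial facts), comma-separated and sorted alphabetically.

address_verified, adult_resident, age_verified, application_complete, citizen, eligible_subsidy, eligible_tier1, exempt_fee, has_valid_id, household_head, identity_verified, means_tested, over_18, priority_flag, renewal_due, tax_filed

[1] rule 3 [application_complete → priority_flag]; rule 7 [eligible_tier1 ∧ exempt_fee → eligible_subsidy]. ⇒ new: priority_flag, eligible_subsidy.
[2] rule 5 [eligible_subsidy → address_verified]; rule 8 [priority_flag ∧ means_tested → age_verified]. ⇒ new: address_verified, age_verified.
[3] rule 2 [address_verified ∧ application_complete → renewal_due]; rule 4 [age_verified → has_valid_id]. ⇒ new: renewal_due, has_valid_id.
[4] rule 11 [renewal_due ∧ means_tested → over_18]. ⇒ new: over_18.
[5] rule 1 [over_18 ∧ has_valid_id → adult_resident]. ⇒ new: adult_resident.
[6] rule 10 [adult_resident ∧ means_tested → household_head]. ⇒ new: household_head.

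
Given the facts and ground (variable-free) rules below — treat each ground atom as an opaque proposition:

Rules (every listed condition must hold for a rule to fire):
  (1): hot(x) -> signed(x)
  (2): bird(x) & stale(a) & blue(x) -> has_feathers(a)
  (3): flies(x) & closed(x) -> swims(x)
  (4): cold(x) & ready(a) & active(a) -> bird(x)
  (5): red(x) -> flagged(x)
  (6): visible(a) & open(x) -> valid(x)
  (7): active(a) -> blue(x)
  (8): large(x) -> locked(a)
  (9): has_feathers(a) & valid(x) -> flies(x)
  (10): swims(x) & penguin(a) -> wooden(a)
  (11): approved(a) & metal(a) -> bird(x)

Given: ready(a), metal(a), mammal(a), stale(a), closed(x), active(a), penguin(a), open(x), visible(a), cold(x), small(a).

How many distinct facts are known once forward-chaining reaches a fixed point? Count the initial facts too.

18

Round 1 — (4), (6), (7), derive bird(x), valid(x), blue(x).
Round 2 — (2), derive has_feathers(a).
Round 3 — (9), derive flies(x).
Round 4 — (3), derive swims(x).
Round 5 — (10), derive wooden(a).
Closure: {active(a), bird(x), blue(x), closed(x), cold(x), flies(x), has_feathers(a), mammal(a), metal(a), open(x), penguin(a), ready(a), small(a), stale(a), swims(x), valid(x), visible(a), wooden(a)} — 18 facts.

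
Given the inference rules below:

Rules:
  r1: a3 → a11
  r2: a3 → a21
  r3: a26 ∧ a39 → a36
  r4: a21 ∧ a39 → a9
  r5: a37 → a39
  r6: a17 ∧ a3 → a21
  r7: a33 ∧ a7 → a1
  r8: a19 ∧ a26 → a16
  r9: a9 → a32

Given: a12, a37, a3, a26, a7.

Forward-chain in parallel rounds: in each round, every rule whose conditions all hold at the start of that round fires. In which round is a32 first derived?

Round 1: r1 [a3 → a11]; r2 [a3 → a21]; r5 [a37 → a39]. Adds a11, a21, a39.
Round 2: r3 [a26 ∧ a39 → a36]; r4 [a21 ∧ a39 → a9]. Adds a36, a9.
Round 3: r9 [a9 → a32]. Adds a32.
a32 first appears in round 3.

3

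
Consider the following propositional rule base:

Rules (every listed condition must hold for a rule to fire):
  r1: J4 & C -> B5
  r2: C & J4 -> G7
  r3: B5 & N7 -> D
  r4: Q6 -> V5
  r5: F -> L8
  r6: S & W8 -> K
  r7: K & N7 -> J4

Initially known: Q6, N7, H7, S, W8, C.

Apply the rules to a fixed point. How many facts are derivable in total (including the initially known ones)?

12

[1] r4 [Q6 -> V5]; r6 [S & W8 -> K]. ⇒ new: V5, K.
[2] r7 [K & N7 -> J4]. ⇒ new: J4.
[3] r1 [J4 & C -> B5]; r2 [C & J4 -> G7]. ⇒ new: B5, G7.
[4] r3 [B5 & N7 -> D]. ⇒ new: D.
Closure: {B5, C, D, G7, H7, J4, K, N7, Q6, S, V5, W8} — 12 facts.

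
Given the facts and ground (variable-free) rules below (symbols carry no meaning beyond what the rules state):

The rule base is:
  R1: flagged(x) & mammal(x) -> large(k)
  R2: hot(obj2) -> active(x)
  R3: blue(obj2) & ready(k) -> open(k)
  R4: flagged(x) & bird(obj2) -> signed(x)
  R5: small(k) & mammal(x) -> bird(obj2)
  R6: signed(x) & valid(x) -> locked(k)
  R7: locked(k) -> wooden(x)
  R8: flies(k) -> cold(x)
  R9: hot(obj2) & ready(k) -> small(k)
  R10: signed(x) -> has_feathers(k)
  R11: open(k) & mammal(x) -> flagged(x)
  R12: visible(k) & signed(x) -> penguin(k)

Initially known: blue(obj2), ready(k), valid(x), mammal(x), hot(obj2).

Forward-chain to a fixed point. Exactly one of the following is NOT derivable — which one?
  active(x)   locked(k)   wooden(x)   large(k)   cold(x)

cold(x)

Round 1: R2 [hot(obj2) -> active(x)]; R3 [blue(obj2) & ready(k) -> open(k)]; R9 [hot(obj2) & ready(k) -> small(k)]. Adds active(x), open(k), small(k).
Round 2: R5 [small(k) & mammal(x) -> bird(obj2)]; R11 [open(k) & mammal(x) -> flagged(x)]. Adds bird(obj2), flagged(x).
Round 3: R1 [flagged(x) & mammal(x) -> large(k)]; R4 [flagged(x) & bird(obj2) -> signed(x)]. Adds large(k), signed(x).
Round 4: R6 [signed(x) & valid(x) -> locked(k)]; R10 [signed(x) -> has_feathers(k)]. Adds locked(k), has_feathers(k).
Round 5: R7 [locked(k) -> wooden(x)]. Adds wooden(x).
Derived: locked(k) (round 4), active(x) (round 1), wooden(x) (round 5), large(k) (round 3). cold(x) never appears in any round.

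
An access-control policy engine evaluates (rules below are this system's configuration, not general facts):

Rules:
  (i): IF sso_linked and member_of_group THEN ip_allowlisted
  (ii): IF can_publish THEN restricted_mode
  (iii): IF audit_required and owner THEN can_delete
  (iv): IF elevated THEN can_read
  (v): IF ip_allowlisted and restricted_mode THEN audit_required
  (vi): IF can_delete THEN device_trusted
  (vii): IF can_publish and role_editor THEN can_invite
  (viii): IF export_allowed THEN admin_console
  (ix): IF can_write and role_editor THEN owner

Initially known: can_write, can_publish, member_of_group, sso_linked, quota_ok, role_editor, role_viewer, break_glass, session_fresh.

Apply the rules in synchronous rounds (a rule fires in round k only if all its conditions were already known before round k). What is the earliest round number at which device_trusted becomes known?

Round 1: (i) [IF sso_linked and member_of_group THEN ip_allowlisted]; (ii) [IF can_publish THEN restricted_mode]; (vii) [IF can_publish and role_editor THEN can_invite]; (ix) [IF can_write and role_editor THEN owner]. New: ip_allowlisted, restricted_mode, can_invite, owner.
Round 2: (v) [IF ip_allowlisted and restricted_mode THEN audit_required]. New: audit_required.
Round 3: (iii) [IF audit_required and owner THEN can_delete]. New: can_delete.
Round 4: (vi) [IF can_delete THEN device_trusted]. New: device_trusted.
device_trusted first appears in round 4.

4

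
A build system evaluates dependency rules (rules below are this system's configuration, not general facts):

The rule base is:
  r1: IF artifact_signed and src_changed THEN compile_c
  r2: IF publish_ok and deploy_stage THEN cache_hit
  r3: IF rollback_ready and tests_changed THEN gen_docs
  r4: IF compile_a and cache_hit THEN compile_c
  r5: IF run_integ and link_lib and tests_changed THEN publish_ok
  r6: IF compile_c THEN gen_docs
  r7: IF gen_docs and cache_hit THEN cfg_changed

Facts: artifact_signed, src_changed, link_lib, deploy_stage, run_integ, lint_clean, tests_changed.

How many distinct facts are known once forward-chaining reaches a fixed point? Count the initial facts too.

Round 1: r1 [IF artifact_signed and src_changed THEN compile_c]; r5 [IF run_integ and link_lib and tests_changed THEN publish_ok]. Adds compile_c, publish_ok.
Round 2: r2 [IF publish_ok and deploy_stage THEN cache_hit]; r6 [IF compile_c THEN gen_docs]. Adds cache_hit, gen_docs.
Round 3: r7 [IF gen_docs and cache_hit THEN cfg_changed]. Adds cfg_changed.
Closure: {artifact_signed, cache_hit, cfg_changed, compile_c, deploy_stage, gen_docs, link_lib, lint_clean, publish_ok, run_integ, src_changed, tests_changed} — 12 facts.

12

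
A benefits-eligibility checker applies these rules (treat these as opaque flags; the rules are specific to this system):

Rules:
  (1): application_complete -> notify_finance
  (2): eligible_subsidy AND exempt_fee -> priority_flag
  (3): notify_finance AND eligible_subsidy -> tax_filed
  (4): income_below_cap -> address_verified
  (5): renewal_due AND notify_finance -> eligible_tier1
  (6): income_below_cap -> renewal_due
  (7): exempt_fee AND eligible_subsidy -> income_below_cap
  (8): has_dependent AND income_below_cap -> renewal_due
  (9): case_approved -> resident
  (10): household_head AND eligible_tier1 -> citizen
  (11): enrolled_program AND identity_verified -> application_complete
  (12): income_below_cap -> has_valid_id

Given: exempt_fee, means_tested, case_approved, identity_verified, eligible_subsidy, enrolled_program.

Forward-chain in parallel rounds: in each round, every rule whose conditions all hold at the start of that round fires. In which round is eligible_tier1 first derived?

3

[1] (2) [eligible_subsidy AND exempt_fee -> priority_flag]; (7) [exempt_fee AND eligible_subsidy -> income_below_cap]; (9) [case_approved -> resident]; (11) [enrolled_program AND identity_verified -> application_complete]. ⇒ new: priority_flag, income_below_cap, resident, application_complete.
[2] (1) [application_complete -> notify_finance]; (4) [income_below_cap -> address_verified]; (6) [income_below_cap -> renewal_due]; (12) [income_below_cap -> has_valid_id]. ⇒ new: notify_finance, address_verified, renewal_due, has_valid_id.
[3] (3) [notify_finance AND eligible_subsidy -> tax_filed]; (5) [renewal_due AND notify_finance -> eligible_tier1]. ⇒ new: tax_filed, eligible_tier1.
eligible_tier1 first appears in round 3.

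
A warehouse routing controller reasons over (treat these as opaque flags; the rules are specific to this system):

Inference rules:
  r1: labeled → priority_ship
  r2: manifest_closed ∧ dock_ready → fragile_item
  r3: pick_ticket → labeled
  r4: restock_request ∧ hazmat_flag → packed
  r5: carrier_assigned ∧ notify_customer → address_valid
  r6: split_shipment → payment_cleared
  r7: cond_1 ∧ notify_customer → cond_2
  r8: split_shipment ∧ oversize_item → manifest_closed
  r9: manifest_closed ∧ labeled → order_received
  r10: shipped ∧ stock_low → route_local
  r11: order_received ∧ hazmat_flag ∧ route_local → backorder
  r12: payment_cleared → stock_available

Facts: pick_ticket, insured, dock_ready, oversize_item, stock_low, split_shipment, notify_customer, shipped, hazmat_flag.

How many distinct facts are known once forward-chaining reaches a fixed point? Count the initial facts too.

Round 1 fires r3, r6, r8, r10, giving labeled, payment_cleared, manifest_closed, route_local.
Round 2 fires r1, r2, r9, r12, giving priority_ship, fragile_item, order_received, stock_available.
Round 3 fires r11, giving backorder.
Closure: {backorder, dock_ready, fragile_item, hazmat_flag, insured, labeled, manifest_closed, notify_customer, order_received, oversize_item, payment_cleared, pick_ticket, priority_ship, route_local, shipped, split_shipment, stock_available, stock_low} — 18 facts.

18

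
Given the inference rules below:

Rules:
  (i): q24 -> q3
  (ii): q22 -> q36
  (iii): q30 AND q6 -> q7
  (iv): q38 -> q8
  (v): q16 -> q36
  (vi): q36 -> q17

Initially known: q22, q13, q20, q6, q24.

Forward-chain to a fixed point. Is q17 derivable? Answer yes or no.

Round 1: (i) [q24 -> q3]; (ii) [q22 -> q36]. Adds q3, q36.
Round 2: (vi) [q36 -> q17]. Adds q17.
q17 appears in round 2, so it is derivable.

yes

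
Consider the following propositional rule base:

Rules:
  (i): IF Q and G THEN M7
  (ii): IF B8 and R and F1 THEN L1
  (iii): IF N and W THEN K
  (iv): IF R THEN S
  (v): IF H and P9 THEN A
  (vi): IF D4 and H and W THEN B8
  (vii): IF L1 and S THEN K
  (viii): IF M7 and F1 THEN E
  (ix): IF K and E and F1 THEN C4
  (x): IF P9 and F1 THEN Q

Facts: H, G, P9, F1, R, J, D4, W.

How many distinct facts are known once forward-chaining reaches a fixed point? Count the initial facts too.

Round 1 — (iv), (v), (vi), (x), derive S, A, B8, Q.
Round 2 — (i), (ii), derive M7, L1.
Round 3 — (vii), (viii), derive K, E.
Round 4 — (ix), derive C4.
Closure: {A, B8, C4, D4, E, F1, G, H, J, K, L1, M7, P9, Q, R, S, W} — 17 facts.

17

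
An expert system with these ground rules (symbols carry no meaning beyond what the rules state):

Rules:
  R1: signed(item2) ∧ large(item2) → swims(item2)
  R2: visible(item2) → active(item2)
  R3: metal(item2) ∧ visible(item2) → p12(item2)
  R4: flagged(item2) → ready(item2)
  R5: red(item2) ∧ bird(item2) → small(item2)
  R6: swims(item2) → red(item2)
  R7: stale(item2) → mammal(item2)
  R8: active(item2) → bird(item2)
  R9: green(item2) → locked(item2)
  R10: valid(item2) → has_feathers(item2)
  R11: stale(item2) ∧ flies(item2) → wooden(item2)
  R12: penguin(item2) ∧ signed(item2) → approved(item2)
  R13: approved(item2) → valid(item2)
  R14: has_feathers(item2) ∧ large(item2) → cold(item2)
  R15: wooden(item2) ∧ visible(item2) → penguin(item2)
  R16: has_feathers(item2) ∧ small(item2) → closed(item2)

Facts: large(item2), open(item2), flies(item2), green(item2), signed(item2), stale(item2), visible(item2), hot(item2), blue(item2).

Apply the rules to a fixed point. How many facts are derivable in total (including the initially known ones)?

23

Round 1 — R1, R2, R7, R9, R11, derive swims(item2), active(item2), mammal(item2), locked(item2), wooden(item2).
Round 2 — R6, R8, R15, derive red(item2), bird(item2), penguin(item2).
Round 3 — R5, R12, derive small(item2), approved(item2).
Round 4 — R13, derive valid(item2).
Round 5 — R10, derive has_feathers(item2).
Round 6 — R14, R16, derive cold(item2), closed(item2).
Closure: {active(item2), approved(item2), bird(item2), blue(item2), closed(item2), cold(item2), flies(item2), green(item2), has_feathers(item2), hot(item2), large(item2), locked(item2), mammal(item2), open(item2), penguin(item2), red(item2), signed(item2), small(item2), stale(item2), swims(item2), valid(item2), visible(item2), wooden(item2)} — 23 facts.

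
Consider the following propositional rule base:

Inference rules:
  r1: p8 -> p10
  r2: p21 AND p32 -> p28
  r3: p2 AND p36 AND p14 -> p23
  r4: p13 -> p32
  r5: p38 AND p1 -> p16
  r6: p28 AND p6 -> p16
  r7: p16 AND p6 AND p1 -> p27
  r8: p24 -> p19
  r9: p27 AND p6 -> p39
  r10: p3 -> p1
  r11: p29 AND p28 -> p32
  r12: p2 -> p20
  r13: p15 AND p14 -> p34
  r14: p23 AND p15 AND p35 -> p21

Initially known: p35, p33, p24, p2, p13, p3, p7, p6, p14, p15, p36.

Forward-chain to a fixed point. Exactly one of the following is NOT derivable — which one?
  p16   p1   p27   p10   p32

Round 1: r3 [p2 AND p36 AND p14 -> p23]; r4 [p13 -> p32]; r8 [p24 -> p19]; r10 [p3 -> p1]; r12 [p2 -> p20]; r13 [p15 AND p14 -> p34]. Adds p23, p32, p19, p1, p20, p34.
Round 2: r14 [p23 AND p15 AND p35 -> p21]. Adds p21.
Round 3: r2 [p21 AND p32 -> p28]. Adds p28.
Round 4: r6 [p28 AND p6 -> p16]. Adds p16.
Round 5: r7 [p16 AND p6 AND p1 -> p27]. Adds p27.
Round 6: r9 [p27 AND p6 -> p39]. Adds p39.
Derived: p1 (round 1), p27 (round 5), p16 (round 4), p32 (round 1). p10 never appears in any round.

p10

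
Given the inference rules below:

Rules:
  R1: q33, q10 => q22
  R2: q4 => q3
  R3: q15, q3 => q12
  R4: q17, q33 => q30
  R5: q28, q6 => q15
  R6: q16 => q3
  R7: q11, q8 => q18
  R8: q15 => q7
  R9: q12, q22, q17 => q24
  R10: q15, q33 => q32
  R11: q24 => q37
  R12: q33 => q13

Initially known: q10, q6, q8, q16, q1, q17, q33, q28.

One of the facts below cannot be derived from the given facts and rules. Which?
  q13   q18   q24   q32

Round 1: R1 [q33, q10 => q22]; R4 [q17, q33 => q30]; R5 [q28, q6 => q15]; R6 [q16 => q3]; R12 [q33 => q13]. Adds q22, q30, q15, q3, q13.
Round 2: R3 [q15, q3 => q12]; R8 [q15 => q7]; R10 [q15, q33 => q32]. Adds q12, q7, q32.
Round 3: R9 [q12, q22, q17 => q24]. Adds q24.
Round 4: R11 [q24 => q37]. Adds q37.
Derived: q24 (round 3), q13 (round 1), q32 (round 2). q18 never appears in any round.

q18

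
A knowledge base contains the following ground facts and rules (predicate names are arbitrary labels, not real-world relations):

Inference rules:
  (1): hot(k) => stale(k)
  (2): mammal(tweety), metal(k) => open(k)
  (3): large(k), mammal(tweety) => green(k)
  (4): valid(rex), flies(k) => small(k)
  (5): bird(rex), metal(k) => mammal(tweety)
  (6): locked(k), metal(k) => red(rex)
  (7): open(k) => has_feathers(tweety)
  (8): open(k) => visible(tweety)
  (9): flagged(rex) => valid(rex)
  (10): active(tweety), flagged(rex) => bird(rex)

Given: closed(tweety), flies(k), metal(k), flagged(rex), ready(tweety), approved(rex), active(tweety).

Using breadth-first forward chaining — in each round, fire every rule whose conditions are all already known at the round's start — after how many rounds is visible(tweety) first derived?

4

Round 1 fires (9), (10), giving valid(rex), bird(rex).
Round 2 fires (4), (5), giving small(k), mammal(tweety).
Round 3 fires (2), giving open(k).
Round 4 fires (7), (8), giving has_feathers(tweety), visible(tweety).
visible(tweety) first appears in round 4.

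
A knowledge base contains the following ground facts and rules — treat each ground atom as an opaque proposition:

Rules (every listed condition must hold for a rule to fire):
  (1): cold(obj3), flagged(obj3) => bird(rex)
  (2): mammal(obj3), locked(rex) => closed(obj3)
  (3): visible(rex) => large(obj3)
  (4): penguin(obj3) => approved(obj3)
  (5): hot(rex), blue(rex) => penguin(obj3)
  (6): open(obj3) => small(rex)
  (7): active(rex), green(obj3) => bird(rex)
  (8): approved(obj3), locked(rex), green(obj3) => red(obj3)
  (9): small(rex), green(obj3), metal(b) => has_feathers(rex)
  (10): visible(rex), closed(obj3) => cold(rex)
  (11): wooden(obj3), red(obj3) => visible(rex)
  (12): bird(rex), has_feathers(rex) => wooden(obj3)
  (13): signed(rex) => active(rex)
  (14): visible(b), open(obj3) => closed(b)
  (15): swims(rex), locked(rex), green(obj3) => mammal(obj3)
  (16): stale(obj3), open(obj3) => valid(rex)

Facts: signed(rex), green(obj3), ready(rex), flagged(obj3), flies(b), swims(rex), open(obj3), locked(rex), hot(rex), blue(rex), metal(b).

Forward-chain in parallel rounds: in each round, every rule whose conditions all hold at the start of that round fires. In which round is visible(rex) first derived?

Round 1 — (5), (6), (13), (15), derive penguin(obj3), small(rex), active(rex), mammal(obj3).
Round 2 — (2), (4), (7), (9), derive closed(obj3), approved(obj3), bird(rex), has_feathers(rex).
Round 3 — (8), (12), derive red(obj3), wooden(obj3).
Round 4 — (11), derive visible(rex).
visible(rex) first appears in round 4.

4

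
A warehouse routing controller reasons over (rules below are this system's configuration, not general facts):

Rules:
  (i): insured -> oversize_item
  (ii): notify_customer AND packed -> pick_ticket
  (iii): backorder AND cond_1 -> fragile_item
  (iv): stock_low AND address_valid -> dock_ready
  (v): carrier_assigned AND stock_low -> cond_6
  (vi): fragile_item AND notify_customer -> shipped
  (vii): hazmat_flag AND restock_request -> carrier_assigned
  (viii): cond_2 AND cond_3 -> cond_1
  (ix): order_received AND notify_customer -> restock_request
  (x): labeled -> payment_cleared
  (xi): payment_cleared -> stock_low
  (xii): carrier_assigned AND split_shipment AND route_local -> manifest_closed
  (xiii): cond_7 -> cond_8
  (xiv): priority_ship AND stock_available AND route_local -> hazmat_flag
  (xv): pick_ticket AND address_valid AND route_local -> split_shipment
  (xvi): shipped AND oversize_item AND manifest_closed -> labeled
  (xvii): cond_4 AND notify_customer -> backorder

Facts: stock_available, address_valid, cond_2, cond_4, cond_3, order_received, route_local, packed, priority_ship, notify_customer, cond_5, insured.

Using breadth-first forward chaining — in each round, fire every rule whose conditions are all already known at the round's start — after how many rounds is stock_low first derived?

Round 1: (i) [insured -> oversize_item]; (ii) [notify_customer AND packed -> pick_ticket]; (viii) [cond_2 AND cond_3 -> cond_1]; (ix) [order_received AND notify_customer -> restock_request]; (xiv) [priority_ship AND stock_available AND route_local -> hazmat_flag]; (xvii) [cond_4 AND notify_customer -> backorder]. New: oversize_item, pick_ticket, cond_1, restock_request, hazmat_flag, backorder.
Round 2: (iii) [backorder AND cond_1 -> fragile_item]; (vii) [hazmat_flag AND restock_request -> carrier_assigned]; (xv) [pick_ticket AND address_valid AND route_local -> split_shipment]. New: fragile_item, carrier_assigned, split_shipment.
Round 3: (vi) [fragile_item AND notify_customer -> shipped]; (xii) [carrier_assigned AND split_shipment AND route_local -> manifest_closed]. New: shipped, manifest_closed.
Round 4: (xvi) [shipped AND oversize_item AND manifest_closed -> labeled]. New: labeled.
Round 5: (x) [labeled -> payment_cleared]. New: payment_cleared.
Round 6: (xi) [payment_cleared -> stock_low]. New: stock_low.
stock_low first appears in round 6.

6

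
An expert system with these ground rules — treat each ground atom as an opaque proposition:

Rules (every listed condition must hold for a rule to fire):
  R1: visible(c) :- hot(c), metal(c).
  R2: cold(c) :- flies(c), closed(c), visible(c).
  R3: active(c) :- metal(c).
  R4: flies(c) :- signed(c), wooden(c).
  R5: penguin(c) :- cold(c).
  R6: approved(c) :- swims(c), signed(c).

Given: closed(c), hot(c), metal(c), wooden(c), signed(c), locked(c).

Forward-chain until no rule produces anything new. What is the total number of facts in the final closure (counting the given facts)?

11

[1] R1 [visible(c) :- hot(c), metal(c).]; R3 [active(c) :- metal(c).]; R4 [flies(c) :- signed(c), wooden(c).]. ⇒ new: visible(c), active(c), flies(c).
[2] R2 [cold(c) :- flies(c), closed(c), visible(c).]. ⇒ new: cold(c).
[3] R5 [penguin(c) :- cold(c).]. ⇒ new: penguin(c).
Closure: {active(c), closed(c), cold(c), flies(c), hot(c), locked(c), metal(c), penguin(c), signed(c), visible(c), wooden(c)} — 11 facts.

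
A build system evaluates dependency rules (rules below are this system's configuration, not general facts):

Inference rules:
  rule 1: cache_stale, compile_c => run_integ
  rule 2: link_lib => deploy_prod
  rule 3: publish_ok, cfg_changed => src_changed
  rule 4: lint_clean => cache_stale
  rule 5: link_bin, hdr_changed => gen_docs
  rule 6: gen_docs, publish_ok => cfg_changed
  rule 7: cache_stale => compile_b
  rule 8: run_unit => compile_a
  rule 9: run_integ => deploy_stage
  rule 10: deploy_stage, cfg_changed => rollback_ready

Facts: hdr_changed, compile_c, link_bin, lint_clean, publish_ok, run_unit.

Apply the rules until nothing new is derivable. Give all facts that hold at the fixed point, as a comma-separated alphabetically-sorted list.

Round 1 — rule 4, rule 5, rule 8, derive cache_stale, gen_docs, compile_a.
Round 2 — rule 1, rule 6, rule 7, derive run_integ, cfg_changed, compile_b.
Round 3 — rule 3, rule 9, derive src_changed, deploy_stage.
Round 4 — rule 10, derive rollback_ready.

cache_stale, cfg_changed, compile_a, compile_b, compile_c, deploy_stage, gen_docs, hdr_changed, link_bin, lint_clean, publish_ok, rollback_ready, run_integ, run_unit, src_changed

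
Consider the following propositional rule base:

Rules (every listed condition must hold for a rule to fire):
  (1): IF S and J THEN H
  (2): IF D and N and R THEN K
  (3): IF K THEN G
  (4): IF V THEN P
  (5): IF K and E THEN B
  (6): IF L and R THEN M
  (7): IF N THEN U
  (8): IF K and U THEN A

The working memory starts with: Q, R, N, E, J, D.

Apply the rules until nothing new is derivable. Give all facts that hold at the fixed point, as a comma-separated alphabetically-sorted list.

A, B, D, E, G, J, K, N, Q, R, U

Round 1: (2) [IF D and N and R THEN K]; (7) [IF N THEN U]. Adds K, U.
Round 2: (3) [IF K THEN G]; (5) [IF K and E THEN B]; (8) [IF K and U THEN A]. Adds G, B, A.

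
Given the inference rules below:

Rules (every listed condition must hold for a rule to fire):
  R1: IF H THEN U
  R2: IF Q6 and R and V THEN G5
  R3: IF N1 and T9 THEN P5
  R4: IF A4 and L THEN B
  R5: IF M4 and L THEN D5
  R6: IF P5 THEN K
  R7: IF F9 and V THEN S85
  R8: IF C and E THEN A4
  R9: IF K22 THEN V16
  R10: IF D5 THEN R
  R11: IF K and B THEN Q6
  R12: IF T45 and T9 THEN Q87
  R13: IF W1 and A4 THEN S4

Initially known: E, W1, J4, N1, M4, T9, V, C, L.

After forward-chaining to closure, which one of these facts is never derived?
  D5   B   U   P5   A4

U

Round 1: R3 [IF N1 and T9 THEN P5]; R5 [IF M4 and L THEN D5]; R8 [IF C and E THEN A4]. Adds P5, D5, A4.
Round 2: R4 [IF A4 and L THEN B]; R6 [IF P5 THEN K]; R10 [IF D5 THEN R]; R13 [IF W1 and A4 THEN S4]. Adds B, K, R, S4.
Round 3: R11 [IF K and B THEN Q6]. Adds Q6.
Round 4: R2 [IF Q6 and R and V THEN G5]. Adds G5.
Derived: A4 (round 1), D5 (round 1), P5 (round 1), B (round 2). U never appears in any round.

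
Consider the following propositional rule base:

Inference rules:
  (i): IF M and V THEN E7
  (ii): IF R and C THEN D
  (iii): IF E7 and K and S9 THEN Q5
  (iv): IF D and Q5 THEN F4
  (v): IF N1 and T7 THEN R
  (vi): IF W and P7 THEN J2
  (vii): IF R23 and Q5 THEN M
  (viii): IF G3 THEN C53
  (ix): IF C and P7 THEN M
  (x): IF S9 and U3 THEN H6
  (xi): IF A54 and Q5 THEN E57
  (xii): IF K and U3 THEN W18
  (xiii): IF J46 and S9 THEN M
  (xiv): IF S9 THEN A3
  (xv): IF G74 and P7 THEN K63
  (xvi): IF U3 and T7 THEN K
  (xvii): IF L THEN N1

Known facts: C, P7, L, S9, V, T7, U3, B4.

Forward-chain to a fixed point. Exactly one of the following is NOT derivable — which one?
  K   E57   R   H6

E57

Round 1: (ix) [IF C and P7 THEN M]; (x) [IF S9 and U3 THEN H6]; (xiv) [IF S9 THEN A3]; (xvi) [IF U3 and T7 THEN K]; (xvii) [IF L THEN N1]. New: M, H6, A3, K, N1.
Round 2: (i) [IF M and V THEN E7]; (v) [IF N1 and T7 THEN R]; (xii) [IF K and U3 THEN W18]. New: E7, R, W18.
Round 3: (ii) [IF R and C THEN D]; (iii) [IF E7 and K and S9 THEN Q5]. New: D, Q5.
Round 4: (iv) [IF D and Q5 THEN F4]. New: F4.
Derived: H6 (round 1), R (round 2), K (round 1). E57 never appears in any round.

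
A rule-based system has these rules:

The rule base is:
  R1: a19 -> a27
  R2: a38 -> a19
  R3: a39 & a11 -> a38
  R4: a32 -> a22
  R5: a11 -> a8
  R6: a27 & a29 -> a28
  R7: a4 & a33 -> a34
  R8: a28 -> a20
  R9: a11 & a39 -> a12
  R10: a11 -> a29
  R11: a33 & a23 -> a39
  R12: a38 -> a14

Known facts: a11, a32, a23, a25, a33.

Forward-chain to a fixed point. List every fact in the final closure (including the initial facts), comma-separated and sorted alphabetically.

a11, a12, a14, a19, a20, a22, a23, a25, a27, a28, a29, a32, a33, a38, a39, a8

Round 1: R4 [a32 -> a22]; R5 [a11 -> a8]; R10 [a11 -> a29]; R11 [a33 & a23 -> a39]. Adds a22, a8, a29, a39.
Round 2: R3 [a39 & a11 -> a38]; R9 [a11 & a39 -> a12]. Adds a38, a12.
Round 3: R2 [a38 -> a19]; R12 [a38 -> a14]. Adds a19, a14.
Round 4: R1 [a19 -> a27]. Adds a27.
Round 5: R6 [a27 & a29 -> a28]. Adds a28.
Round 6: R8 [a28 -> a20]. Adds a20.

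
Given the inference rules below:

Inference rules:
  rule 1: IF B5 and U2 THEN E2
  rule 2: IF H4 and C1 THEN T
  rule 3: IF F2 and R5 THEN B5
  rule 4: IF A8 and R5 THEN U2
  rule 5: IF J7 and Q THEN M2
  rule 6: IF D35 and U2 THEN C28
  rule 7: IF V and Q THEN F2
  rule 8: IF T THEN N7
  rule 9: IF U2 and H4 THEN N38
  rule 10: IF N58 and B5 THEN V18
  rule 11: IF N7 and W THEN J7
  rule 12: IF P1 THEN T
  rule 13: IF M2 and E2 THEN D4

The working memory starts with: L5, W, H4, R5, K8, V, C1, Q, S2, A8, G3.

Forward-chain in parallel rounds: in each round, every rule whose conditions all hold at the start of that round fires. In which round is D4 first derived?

5

Round 1: rule 2 [IF H4 and C1 THEN T]; rule 4 [IF A8 and R5 THEN U2]; rule 7 [IF V and Q THEN F2]. Adds T, U2, F2.
Round 2: rule 3 [IF F2 and R5 THEN B5]; rule 8 [IF T THEN N7]; rule 9 [IF U2 and H4 THEN N38]. Adds B5, N7, N38.
Round 3: rule 1 [IF B5 and U2 THEN E2]; rule 11 [IF N7 and W THEN J7]. Adds E2, J7.
Round 4: rule 5 [IF J7 and Q THEN M2]. Adds M2.
Round 5: rule 13 [IF M2 and E2 THEN D4]. Adds D4.
D4 first appears in round 5.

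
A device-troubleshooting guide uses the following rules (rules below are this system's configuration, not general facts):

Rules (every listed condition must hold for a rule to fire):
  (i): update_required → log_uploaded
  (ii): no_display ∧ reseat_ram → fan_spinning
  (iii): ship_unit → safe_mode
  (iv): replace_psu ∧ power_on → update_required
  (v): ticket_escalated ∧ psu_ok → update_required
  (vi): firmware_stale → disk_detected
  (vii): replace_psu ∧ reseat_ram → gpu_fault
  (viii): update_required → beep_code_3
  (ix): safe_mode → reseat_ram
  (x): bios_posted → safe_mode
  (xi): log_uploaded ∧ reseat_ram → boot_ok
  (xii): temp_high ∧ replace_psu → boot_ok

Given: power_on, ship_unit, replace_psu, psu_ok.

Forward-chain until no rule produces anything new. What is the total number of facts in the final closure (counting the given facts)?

Round 1 fires (iii), (iv), giving safe_mode, update_required.
Round 2 fires (i), (viii), (ix), giving log_uploaded, beep_code_3, reseat_ram.
Round 3 fires (vii), (xi), giving gpu_fault, boot_ok.
Closure: {beep_code_3, boot_ok, gpu_fault, log_uploaded, power_on, psu_ok, replace_psu, reseat_ram, safe_mode, ship_unit, update_required} — 11 facts.

11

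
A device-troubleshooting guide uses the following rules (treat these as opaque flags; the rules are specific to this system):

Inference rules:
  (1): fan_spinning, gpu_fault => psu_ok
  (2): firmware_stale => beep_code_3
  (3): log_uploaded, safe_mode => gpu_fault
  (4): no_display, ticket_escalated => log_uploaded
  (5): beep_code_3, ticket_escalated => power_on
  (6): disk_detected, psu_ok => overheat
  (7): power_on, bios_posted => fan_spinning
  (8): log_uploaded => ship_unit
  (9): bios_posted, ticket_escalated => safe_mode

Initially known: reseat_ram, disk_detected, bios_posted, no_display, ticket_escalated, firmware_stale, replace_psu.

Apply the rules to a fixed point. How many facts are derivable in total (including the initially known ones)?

16

Round 1: (2) [firmware_stale => beep_code_3]; (4) [no_display, ticket_escalated => log_uploaded]; (9) [bios_posted, ticket_escalated => safe_mode]. New: beep_code_3, log_uploaded, safe_mode.
Round 2: (3) [log_uploaded, safe_mode => gpu_fault]; (5) [beep_code_3, ticket_escalated => power_on]; (8) [log_uploaded => ship_unit]. New: gpu_fault, power_on, ship_unit.
Round 3: (7) [power_on, bios_posted => fan_spinning]. New: fan_spinning.
Round 4: (1) [fan_spinning, gpu_fault => psu_ok]. New: psu_ok.
Round 5: (6) [disk_detected, psu_ok => overheat]. New: overheat.
Closure: {beep_code_3, bios_posted, disk_detected, fan_spinning, firmware_stale, gpu_fault, log_uploaded, no_display, overheat, power_on, psu_ok, replace_psu, reseat_ram, safe_mode, ship_unit, ticket_escalated} — 16 facts.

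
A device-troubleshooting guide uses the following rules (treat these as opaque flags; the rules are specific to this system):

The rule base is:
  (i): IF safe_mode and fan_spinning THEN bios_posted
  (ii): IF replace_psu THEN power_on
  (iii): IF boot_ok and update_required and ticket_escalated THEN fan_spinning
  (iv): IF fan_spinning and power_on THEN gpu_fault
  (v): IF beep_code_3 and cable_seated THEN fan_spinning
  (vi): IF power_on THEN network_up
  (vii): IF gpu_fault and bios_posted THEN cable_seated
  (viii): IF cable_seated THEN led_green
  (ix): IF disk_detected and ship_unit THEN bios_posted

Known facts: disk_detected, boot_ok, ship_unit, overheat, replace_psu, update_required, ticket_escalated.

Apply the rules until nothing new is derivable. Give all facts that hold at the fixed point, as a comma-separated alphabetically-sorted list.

Round 1: (ii) [IF replace_psu THEN power_on]; (iii) [IF boot_ok and update_required and ticket_escalated THEN fan_spinning]; (ix) [IF disk_detected and ship_unit THEN bios_posted]. New: power_on, fan_spinning, bios_posted.
Round 2: (iv) [IF fan_spinning and power_on THEN gpu_fault]; (vi) [IF power_on THEN network_up]. New: gpu_fault, network_up.
Round 3: (vii) [IF gpu_fault and bios_posted THEN cable_seated]. New: cable_seated.
Round 4: (viii) [IF cable_seated THEN led_green]. New: led_green.

bios_posted, boot_ok, cable_seated, disk_detected, fan_spinning, gpu_fault, led_green, network_up, overheat, power_on, replace_psu, ship_unit, ticket_escalated, update_required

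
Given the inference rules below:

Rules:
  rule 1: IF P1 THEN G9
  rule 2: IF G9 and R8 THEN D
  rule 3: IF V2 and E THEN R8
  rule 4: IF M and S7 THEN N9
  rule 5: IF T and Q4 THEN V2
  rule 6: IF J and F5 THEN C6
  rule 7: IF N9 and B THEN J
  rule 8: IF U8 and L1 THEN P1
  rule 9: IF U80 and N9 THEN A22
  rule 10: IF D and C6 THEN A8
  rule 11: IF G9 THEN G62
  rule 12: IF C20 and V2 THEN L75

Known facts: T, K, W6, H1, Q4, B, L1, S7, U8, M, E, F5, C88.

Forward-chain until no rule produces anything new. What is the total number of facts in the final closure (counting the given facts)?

23

Round 1 — rule 4, rule 5, rule 8, derive N9, V2, P1.
Round 2 — rule 1, rule 3, rule 7, derive G9, R8, J.
Round 3 — rule 2, rule 6, rule 11, derive D, C6, G62.
Round 4 — rule 10, derive A8.
Closure: {A8, B, C6, C88, D, E, F5, G62, G9, H1, J, K, L1, M, N9, P1, Q4, R8, S7, T, U8, V2, W6} — 23 facts.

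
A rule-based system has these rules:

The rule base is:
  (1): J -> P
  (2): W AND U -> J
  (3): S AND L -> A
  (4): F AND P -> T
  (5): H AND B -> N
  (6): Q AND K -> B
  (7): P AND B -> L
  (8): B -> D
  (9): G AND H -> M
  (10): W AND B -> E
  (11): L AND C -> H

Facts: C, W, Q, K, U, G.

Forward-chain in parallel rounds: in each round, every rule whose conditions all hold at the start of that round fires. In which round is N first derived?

5

Round 1 fires (2), (6), giving J, B.
Round 2 fires (1), (8), (10), giving P, D, E.
Round 3 fires (7), giving L.
Round 4 fires (11), giving H.
Round 5 fires (5), (9), giving N, M.
N first appears in round 5.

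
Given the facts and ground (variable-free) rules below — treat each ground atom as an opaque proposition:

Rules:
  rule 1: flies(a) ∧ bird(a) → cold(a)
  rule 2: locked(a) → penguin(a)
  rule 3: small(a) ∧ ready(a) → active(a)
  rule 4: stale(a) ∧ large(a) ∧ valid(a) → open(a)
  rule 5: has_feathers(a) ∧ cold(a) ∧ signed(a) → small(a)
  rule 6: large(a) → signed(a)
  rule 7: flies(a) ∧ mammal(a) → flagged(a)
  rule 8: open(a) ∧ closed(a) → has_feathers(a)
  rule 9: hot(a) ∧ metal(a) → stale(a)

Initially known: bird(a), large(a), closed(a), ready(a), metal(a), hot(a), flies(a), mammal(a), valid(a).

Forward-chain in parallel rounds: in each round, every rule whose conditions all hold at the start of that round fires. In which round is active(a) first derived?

Round 1 — rule 1, rule 6, rule 7, rule 9, derive cold(a), signed(a), flagged(a), stale(a).
Round 2 — rule 4, derive open(a).
Round 3 — rule 8, derive has_feathers(a).
Round 4 — rule 5, derive small(a).
Round 5 — rule 3, derive active(a).
active(a) first appears in round 5.

5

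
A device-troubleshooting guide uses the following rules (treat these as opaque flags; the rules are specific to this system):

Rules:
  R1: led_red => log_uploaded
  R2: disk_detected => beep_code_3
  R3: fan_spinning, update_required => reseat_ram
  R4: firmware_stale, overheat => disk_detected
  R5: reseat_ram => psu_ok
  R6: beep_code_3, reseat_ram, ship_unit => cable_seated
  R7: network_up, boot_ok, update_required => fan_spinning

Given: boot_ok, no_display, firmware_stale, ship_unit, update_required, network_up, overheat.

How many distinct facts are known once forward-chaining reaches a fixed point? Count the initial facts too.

Round 1 fires R4, R7, giving disk_detected, fan_spinning.
Round 2 fires R2, R3, giving beep_code_3, reseat_ram.
Round 3 fires R5, R6, giving psu_ok, cable_seated.
Closure: {beep_code_3, boot_ok, cable_seated, disk_detected, fan_spinning, firmware_stale, network_up, no_display, overheat, psu_ok, reseat_ram, ship_unit, update_required} — 13 facts.

13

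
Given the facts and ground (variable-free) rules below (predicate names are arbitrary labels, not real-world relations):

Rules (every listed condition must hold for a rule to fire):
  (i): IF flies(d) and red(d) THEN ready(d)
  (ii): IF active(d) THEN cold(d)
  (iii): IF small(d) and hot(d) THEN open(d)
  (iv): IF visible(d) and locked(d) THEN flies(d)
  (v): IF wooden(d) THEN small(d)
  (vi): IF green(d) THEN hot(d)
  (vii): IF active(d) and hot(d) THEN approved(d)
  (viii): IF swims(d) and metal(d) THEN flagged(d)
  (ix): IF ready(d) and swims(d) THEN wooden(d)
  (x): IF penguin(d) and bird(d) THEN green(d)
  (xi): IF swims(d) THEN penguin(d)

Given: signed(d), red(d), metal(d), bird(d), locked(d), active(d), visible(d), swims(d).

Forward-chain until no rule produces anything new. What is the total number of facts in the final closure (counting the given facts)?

Round 1: (ii) [IF active(d) THEN cold(d)]; (iv) [IF visible(d) and locked(d) THEN flies(d)]; (viii) [IF swims(d) and metal(d) THEN flagged(d)]; (xi) [IF swims(d) THEN penguin(d)]. New: cold(d), flies(d), flagged(d), penguin(d).
Round 2: (i) [IF flies(d) and red(d) THEN ready(d)]; (x) [IF penguin(d) and bird(d) THEN green(d)]. New: ready(d), green(d).
Round 3: (vi) [IF green(d) THEN hot(d)]; (ix) [IF ready(d) and swims(d) THEN wooden(d)]. New: hot(d), wooden(d).
Round 4: (v) [IF wooden(d) THEN small(d)]; (vii) [IF active(d) and hot(d) THEN approved(d)]. New: small(d), approved(d).
Round 5: (iii) [IF small(d) and hot(d) THEN open(d)]. New: open(d).
Closure: {active(d), approved(d), bird(d), cold(d), flagged(d), flies(d), green(d), hot(d), locked(d), metal(d), open(d), penguin(d), ready(d), red(d), signed(d), small(d), swims(d), visible(d), wooden(d)} — 19 facts.

19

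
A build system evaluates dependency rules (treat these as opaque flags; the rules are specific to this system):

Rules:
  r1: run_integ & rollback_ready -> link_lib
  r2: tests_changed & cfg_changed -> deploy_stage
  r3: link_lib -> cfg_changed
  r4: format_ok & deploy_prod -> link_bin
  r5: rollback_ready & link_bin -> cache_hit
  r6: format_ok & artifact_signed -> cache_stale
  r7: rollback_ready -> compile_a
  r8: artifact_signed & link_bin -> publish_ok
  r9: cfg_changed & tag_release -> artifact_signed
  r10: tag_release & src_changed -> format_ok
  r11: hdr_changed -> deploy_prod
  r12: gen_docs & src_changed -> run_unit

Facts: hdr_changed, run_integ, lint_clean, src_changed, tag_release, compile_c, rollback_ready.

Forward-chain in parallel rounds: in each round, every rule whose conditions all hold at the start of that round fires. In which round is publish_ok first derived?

Round 1: r1 [run_integ & rollback_ready -> link_lib]; r7 [rollback_ready -> compile_a]; r10 [tag_release & src_changed -> format_ok]; r11 [hdr_changed -> deploy_prod]. Adds link_lib, compile_a, format_ok, deploy_prod.
Round 2: r3 [link_lib -> cfg_changed]; r4 [format_ok & deploy_prod -> link_bin]. Adds cfg_changed, link_bin.
Round 3: r5 [rollback_ready & link_bin -> cache_hit]; r9 [cfg_changed & tag_release -> artifact_signed]. Adds cache_hit, artifact_signed.
Round 4: r6 [format_ok & artifact_signed -> cache_stale]; r8 [artifact_signed & link_bin -> publish_ok]. Adds cache_stale, publish_ok.
publish_ok first appears in round 4.

4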